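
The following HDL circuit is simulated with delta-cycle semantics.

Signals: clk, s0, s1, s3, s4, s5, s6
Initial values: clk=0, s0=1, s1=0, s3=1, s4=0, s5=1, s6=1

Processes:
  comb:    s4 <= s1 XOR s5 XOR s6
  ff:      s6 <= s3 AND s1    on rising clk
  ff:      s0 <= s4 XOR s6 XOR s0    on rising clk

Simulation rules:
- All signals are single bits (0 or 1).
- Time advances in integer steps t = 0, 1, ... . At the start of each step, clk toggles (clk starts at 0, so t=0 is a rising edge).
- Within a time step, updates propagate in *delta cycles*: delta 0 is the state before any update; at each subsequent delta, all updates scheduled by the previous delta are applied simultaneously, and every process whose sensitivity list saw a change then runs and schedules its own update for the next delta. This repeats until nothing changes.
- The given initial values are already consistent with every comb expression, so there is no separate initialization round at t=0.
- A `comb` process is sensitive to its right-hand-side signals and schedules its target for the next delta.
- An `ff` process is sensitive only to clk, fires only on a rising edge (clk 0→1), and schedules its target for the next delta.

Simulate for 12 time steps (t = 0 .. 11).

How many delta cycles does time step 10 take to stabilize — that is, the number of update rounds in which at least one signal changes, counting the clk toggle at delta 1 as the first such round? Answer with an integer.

[bits: s1,s0,s6,clk,s4,s5,s3]
t=0: Δ0=0110011 Δ1=0111011 Δ2=0001011 Δ3=0001111 | 3Δ
t=1: Δ0=0001111 Δ1=0000111 | 1Δ
t=2: Δ0=0000111 Δ1=0001111 Δ2=0101111 | 2Δ
t=3: Δ0=0101111 Δ1=0100111 | 1Δ
t=4: Δ0=0100111 Δ1=0101111 Δ2=0001111 | 2Δ
t=5: Δ0=0001111 Δ1=0000111 | 1Δ
t=6: Δ0=0000111 Δ1=0001111 Δ2=0101111 | 2Δ
t=7: Δ0=0101111 Δ1=0100111 | 1Δ
t=8: Δ0=0100111 Δ1=0101111 Δ2=0001111 | 2Δ
t=9: Δ0=0001111 Δ1=0000111 | 1Δ
t=10: Δ0=0000111 Δ1=0001111 Δ2=0101111 | 2Δ
t=11: Δ0=0101111 Δ1=0100111 | 1Δ

2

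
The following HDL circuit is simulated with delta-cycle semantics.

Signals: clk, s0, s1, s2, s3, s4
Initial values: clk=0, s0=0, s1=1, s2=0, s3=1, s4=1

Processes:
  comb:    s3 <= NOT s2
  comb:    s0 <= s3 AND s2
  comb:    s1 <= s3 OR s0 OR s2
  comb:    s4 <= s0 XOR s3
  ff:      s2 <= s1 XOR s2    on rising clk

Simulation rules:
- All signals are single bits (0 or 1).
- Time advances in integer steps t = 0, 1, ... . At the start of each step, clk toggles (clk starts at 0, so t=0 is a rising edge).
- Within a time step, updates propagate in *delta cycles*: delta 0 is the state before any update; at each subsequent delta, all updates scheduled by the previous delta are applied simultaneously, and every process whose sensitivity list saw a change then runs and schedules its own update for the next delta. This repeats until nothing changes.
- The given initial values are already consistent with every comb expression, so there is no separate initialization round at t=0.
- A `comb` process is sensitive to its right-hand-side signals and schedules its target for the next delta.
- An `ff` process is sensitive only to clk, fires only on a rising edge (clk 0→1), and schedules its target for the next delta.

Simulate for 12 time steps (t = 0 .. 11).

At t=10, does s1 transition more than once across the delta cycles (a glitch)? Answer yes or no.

yes

[bits: s1,s3,s0,s2,clk,s4]
t=0: Δ0=110001 Δ1=110011 Δ2=110111 Δ3=101111 Δ4=100111 Δ5=100110 | 5Δ
t=1: Δ0=100110 Δ1=100100 | 1Δ
t=2: Δ0=100100 Δ1=100110 Δ2=100010 Δ3=010010 Δ4=110011 | 4Δ
t=3: Δ0=110011 Δ1=110001 | 1Δ
t=4: Δ0=110001 Δ1=110011 Δ2=110111 Δ3=101111 Δ4=100111 Δ5=100110 | 5Δ
t=5: Δ0=100110 Δ1=100100 | 1Δ
t=6: Δ0=100100 Δ1=100110 Δ2=100010 Δ3=010010 Δ4=110011 | 4Δ
t=7: Δ0=110011 Δ1=110001 | 1Δ
t=8: Δ0=110001 Δ1=110011 Δ2=110111 Δ3=101111 Δ4=100111 Δ5=100110 | 5Δ
t=9: Δ0=100110 Δ1=100100 | 1Δ
t=10: Δ0=100100 Δ1=100110 Δ2=100010 Δ3=010010 Δ4=110011 | 4Δ
t=11: Δ0=110011 Δ1=110001 | 1Δ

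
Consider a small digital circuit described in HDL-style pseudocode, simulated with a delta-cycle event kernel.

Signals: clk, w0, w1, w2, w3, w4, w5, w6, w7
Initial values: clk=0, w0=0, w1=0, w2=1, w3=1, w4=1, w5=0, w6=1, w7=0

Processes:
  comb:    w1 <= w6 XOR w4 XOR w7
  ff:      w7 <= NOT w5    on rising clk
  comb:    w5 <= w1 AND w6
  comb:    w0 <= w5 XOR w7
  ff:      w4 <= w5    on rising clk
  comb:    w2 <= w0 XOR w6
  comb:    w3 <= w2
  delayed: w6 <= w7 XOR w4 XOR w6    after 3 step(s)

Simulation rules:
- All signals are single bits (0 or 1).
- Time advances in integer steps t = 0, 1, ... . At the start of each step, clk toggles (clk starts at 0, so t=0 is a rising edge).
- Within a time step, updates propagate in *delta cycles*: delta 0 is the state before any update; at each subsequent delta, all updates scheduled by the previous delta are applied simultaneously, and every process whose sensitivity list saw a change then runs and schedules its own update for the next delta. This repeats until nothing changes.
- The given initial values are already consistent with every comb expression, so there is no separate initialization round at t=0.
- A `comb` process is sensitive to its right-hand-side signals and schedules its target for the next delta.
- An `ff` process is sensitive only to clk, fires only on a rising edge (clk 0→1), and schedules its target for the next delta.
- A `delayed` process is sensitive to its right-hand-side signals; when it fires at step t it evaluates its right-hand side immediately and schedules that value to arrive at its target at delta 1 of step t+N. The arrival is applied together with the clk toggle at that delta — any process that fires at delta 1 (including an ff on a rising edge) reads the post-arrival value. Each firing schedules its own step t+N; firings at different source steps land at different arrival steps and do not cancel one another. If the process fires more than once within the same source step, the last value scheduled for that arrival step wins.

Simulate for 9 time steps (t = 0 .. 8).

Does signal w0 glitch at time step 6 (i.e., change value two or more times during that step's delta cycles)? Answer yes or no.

yes

t=0 Δ0: clk=0 w6=1 w3=1 w1=0 w4=1 w2=1 w7=0 w0=0 w5=0
  Δ1: clk:0→1
  Δ2: w4:1→0, w7:0→1
  Δ3: w0:0→1
  Δ4: w2:1→0
  Δ5: w3:1→0
  (5Δ to stable)
t=1 Δ0: clk=1 w6=1 w3=0 w1=0 w4=0 w2=0 w7=1 w0=1 w5=0
  Δ1: clk:1→0
  (1Δ to stable)
t=2 Δ0: clk=0 w6=1 w3=0 w1=0 w4=0 w2=0 w7=1 w0=1 w5=0
  Δ1: clk:0→1
  (1Δ to stable)
t=3 Δ0: clk=1 w6=1 w3=0 w1=0 w4=0 w2=0 w7=1 w0=1 w5=0
  Δ1: clk:1→0, w6:1→0
  Δ2: w1:0→1, w2:0→1
  Δ3: w3:0→1
  (3Δ to stable)
t=4 Δ0: clk=0 w6=0 w3=1 w1=1 w4=0 w2=1 w7=1 w0=1 w5=0
  Δ1: clk:0→1
  (1Δ to stable)
t=5 Δ0: clk=1 w6=0 w3=1 w1=1 w4=0 w2=1 w7=1 w0=1 w5=0
  Δ1: clk:1→0
  (1Δ to stable)
t=6 Δ0: clk=0 w6=0 w3=1 w1=1 w4=0 w2=1 w7=1 w0=1 w5=0
  Δ1: clk:0→1, w6:0→1
  Δ2: w1:1→0, w2:1→0, w5:0→1
  Δ3: w3:1→0, w0:1→0, w5:1→0
  Δ4: w2:0→1, w0:0→1
  Δ5: w3:0→1, w2:1→0
  Δ6: w3:1→0
  (6Δ to stable)
t=7 Δ0: clk=1 w6=1 w3=0 w1=0 w4=0 w2=0 w7=1 w0=1 w5=0
  Δ1: clk:1→0
  (1Δ to stable)
t=8 Δ0: clk=0 w6=1 w3=0 w1=0 w4=0 w2=0 w7=1 w0=1 w5=0
  Δ1: clk:0→1
  (1Δ to stable)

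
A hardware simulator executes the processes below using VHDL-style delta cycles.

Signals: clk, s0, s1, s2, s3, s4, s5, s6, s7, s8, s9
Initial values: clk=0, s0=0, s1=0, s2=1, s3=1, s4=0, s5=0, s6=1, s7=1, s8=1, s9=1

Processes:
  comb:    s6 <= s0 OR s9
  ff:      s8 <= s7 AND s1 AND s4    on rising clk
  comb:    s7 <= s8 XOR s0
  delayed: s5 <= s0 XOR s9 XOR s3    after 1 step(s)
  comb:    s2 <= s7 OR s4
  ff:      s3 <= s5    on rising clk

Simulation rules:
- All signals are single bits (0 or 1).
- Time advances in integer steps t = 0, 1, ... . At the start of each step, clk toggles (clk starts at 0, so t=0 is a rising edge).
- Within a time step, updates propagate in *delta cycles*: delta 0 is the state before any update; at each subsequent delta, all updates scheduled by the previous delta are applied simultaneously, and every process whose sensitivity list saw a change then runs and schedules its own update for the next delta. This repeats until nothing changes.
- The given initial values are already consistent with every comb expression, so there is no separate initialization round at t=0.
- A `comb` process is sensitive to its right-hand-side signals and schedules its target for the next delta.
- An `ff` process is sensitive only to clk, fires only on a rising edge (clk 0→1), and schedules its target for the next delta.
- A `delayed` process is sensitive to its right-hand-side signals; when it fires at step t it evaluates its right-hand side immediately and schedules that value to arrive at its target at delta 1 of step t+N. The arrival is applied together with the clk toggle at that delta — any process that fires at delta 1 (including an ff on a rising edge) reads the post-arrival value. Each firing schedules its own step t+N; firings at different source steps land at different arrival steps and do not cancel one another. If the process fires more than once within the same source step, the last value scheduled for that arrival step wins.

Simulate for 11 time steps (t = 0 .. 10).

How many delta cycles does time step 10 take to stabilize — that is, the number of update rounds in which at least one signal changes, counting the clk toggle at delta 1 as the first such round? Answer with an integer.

2

[bits: s6,s7,s2,s0,s3,s8,clk,s1,s4,s5,s9]
t=0: Δ0=11101100001 Δ1=11101110001 Δ2=11100010001 Δ3=10100010001 Δ4=10000010001 | 4Δ
t=1: Δ0=10000010001 Δ1=10000000011 | 1Δ
t=2: Δ0=10000000011 Δ1=10000010011 Δ2=10001010011 | 2Δ
t=3: Δ0=10001010011 Δ1=10001000001 | 1Δ
t=4: Δ0=10001000001 Δ1=10001010001 Δ2=10000010001 | 2Δ
t=5: Δ0=10000010001 Δ1=10000000011 | 1Δ
t=6: Δ0=10000000011 Δ1=10000010011 Δ2=10001010011 | 2Δ
t=7: Δ0=10001010011 Δ1=10001000001 | 1Δ
t=8: Δ0=10001000001 Δ1=10001010001 Δ2=10000010001 | 2Δ
t=9: Δ0=10000010001 Δ1=10000000011 | 1Δ
t=10: Δ0=10000000011 Δ1=10000010011 Δ2=10001010011 | 2Δ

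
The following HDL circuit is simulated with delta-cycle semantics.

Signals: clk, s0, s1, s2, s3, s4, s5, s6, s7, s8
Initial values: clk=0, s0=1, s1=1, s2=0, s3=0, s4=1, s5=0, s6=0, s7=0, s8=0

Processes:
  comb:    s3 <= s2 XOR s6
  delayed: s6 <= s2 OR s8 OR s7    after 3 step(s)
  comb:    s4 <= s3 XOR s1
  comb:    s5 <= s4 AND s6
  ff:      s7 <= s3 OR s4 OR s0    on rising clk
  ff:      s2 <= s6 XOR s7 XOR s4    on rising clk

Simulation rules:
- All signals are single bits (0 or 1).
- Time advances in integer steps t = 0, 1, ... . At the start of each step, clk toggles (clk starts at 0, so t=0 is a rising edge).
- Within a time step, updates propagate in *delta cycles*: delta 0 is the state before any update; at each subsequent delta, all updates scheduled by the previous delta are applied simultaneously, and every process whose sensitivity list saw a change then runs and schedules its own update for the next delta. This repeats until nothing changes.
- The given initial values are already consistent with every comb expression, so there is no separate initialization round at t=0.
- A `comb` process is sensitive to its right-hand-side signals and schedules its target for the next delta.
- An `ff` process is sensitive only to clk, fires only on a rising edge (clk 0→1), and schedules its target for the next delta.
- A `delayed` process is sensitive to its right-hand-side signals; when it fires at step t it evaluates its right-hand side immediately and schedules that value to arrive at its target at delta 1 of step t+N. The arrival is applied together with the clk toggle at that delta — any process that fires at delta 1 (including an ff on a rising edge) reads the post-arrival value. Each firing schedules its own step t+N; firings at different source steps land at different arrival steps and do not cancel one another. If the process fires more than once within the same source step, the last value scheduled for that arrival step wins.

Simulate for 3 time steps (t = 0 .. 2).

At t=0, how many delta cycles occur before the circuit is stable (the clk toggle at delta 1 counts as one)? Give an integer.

4

t=0 Δ0: s0=1 s7=0 s5=0 s4=1 s3=0 s1=1 s2=0 s8=0 clk=0 s6=0
  Δ1: clk:0→1
  Δ2: s7:0→1, s2:0→1
  Δ3: s3:0→1
  Δ4: s4:1→0
  (4Δ to stable)
t=1 Δ0: s0=1 s7=1 s5=0 s4=0 s3=1 s1=1 s2=1 s8=0 clk=1 s6=0
  Δ1: clk:1→0
  (1Δ to stable)
t=2 Δ0: s0=1 s7=1 s5=0 s4=0 s3=1 s1=1 s2=1 s8=0 clk=0 s6=0
  Δ1: clk:0→1
  (1Δ to stable)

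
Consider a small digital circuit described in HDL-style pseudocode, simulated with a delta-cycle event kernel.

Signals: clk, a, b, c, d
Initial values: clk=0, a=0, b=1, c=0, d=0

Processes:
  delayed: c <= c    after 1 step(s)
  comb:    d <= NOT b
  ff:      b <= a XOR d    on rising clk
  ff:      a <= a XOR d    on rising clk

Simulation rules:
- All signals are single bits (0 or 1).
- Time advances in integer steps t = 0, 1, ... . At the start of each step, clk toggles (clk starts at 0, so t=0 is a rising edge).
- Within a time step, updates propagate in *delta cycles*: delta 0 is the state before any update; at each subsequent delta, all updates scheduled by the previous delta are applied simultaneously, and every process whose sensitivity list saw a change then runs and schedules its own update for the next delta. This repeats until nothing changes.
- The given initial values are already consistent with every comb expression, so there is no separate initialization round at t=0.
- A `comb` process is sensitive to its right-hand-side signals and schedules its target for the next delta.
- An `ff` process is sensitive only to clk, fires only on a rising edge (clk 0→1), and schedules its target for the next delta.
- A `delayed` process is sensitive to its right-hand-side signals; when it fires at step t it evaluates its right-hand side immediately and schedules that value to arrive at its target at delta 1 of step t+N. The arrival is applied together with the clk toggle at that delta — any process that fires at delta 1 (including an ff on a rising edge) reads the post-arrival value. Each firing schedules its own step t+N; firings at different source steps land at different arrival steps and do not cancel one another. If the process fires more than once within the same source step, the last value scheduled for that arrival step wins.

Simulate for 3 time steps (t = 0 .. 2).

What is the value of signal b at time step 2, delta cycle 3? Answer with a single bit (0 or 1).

1

t0.Δ0 clk=0 b=1 a=0 c=0 d=0
t0.Δ1 clk=1 b=1 a=0 c=0 d=0
t0.Δ2 clk=1 b=0 a=0 c=0 d=0
t0.Δ3 clk=1 b=0 a=0 c=0 d=1
t1.Δ0 clk=1 b=0 a=0 c=0 d=1
t1.Δ1 clk=0 b=0 a=0 c=0 d=1
t2.Δ0 clk=0 b=0 a=0 c=0 d=1
t2.Δ1 clk=1 b=0 a=0 c=0 d=1
t2.Δ2 clk=1 b=1 a=1 c=0 d=1
t2.Δ3 clk=1 b=1 a=1 c=0 d=0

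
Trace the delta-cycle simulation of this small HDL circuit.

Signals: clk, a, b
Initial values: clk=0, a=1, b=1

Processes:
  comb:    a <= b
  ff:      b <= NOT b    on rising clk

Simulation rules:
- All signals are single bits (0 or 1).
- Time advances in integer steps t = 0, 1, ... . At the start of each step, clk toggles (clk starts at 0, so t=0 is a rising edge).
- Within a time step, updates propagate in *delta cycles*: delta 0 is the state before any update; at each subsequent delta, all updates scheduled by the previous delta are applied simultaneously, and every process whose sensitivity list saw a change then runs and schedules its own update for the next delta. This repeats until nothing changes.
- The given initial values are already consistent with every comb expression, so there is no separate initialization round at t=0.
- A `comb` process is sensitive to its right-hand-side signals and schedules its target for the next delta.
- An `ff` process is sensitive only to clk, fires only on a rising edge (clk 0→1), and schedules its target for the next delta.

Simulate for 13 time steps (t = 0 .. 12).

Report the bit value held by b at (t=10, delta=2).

1

t0.Δ0 a=1 clk=0 b=1
t0.Δ1 a=1 clk=1 b=1
t0.Δ2 a=1 clk=1 b=0
t0.Δ3 a=0 clk=1 b=0
t1.Δ0 a=0 clk=1 b=0
t1.Δ1 a=0 clk=0 b=0
t2.Δ0 a=0 clk=0 b=0
t2.Δ1 a=0 clk=1 b=0
t2.Δ2 a=0 clk=1 b=1
t2.Δ3 a=1 clk=1 b=1
t3.Δ0 a=1 clk=1 b=1
t3.Δ1 a=1 clk=0 b=1
t4.Δ0 a=1 clk=0 b=1
t4.Δ1 a=1 clk=1 b=1
t4.Δ2 a=1 clk=1 b=0
t4.Δ3 a=0 clk=1 b=0
t5.Δ0 a=0 clk=1 b=0
t5.Δ1 a=0 clk=0 b=0
t6.Δ0 a=0 clk=0 b=0
t6.Δ1 a=0 clk=1 b=0
t6.Δ2 a=0 clk=1 b=1
t6.Δ3 a=1 clk=1 b=1
t7.Δ0 a=1 clk=1 b=1
t7.Δ1 a=1 clk=0 b=1
t8.Δ0 a=1 clk=0 b=1
t8.Δ1 a=1 clk=1 b=1
t8.Δ2 a=1 clk=1 b=0
t8.Δ3 a=0 clk=1 b=0
t9.Δ0 a=0 clk=1 b=0
t9.Δ1 a=0 clk=0 b=0
t10.Δ0 a=0 clk=0 b=0
t10.Δ1 a=0 clk=1 b=0
t10.Δ2 a=0 clk=1 b=1
t10.Δ3 a=1 clk=1 b=1
t11.Δ0 a=1 clk=1 b=1
t11.Δ1 a=1 clk=0 b=1
t12.Δ0 a=1 clk=0 b=1
t12.Δ1 a=1 clk=1 b=1
t12.Δ2 a=1 clk=1 b=0
t12.Δ3 a=0 clk=1 b=0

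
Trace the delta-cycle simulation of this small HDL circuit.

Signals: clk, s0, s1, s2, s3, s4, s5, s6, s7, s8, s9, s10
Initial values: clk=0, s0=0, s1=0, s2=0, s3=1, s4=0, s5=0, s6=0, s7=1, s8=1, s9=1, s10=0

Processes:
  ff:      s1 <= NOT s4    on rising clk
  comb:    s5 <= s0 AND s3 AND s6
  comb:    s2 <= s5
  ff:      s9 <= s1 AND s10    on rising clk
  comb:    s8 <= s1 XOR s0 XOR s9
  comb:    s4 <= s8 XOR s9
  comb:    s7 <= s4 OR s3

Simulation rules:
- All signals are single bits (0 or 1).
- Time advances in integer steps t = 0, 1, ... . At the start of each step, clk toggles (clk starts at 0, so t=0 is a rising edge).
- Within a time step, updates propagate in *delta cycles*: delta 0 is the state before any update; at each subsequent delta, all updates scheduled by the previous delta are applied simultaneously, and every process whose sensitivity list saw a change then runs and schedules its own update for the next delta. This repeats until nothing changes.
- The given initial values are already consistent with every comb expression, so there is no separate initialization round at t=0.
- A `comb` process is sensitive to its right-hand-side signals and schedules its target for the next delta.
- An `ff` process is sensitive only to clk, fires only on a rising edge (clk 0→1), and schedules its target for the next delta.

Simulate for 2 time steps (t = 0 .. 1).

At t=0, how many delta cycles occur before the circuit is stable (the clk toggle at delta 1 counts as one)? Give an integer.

t0.Δ0 s7=1 s8=1 s9=1 s3=1 clk=0 s5=0 s1=0 s6=0 s10=0 s2=0 s4=0 s0=0
t0.Δ1 s7=1 s8=1 s9=1 s3=1 clk=1 s5=0 s1=0 s6=0 s10=0 s2=0 s4=0 s0=0
t0.Δ2 s7=1 s8=1 s9=0 s3=1 clk=1 s5=0 s1=1 s6=0 s10=0 s2=0 s4=0 s0=0
t0.Δ3 s7=1 s8=1 s9=0 s3=1 clk=1 s5=0 s1=1 s6=0 s10=0 s2=0 s4=1 s0=0
t1.Δ0 s7=1 s8=1 s9=0 s3=1 clk=1 s5=0 s1=1 s6=0 s10=0 s2=0 s4=1 s0=0
t1.Δ1 s7=1 s8=1 s9=0 s3=1 clk=0 s5=0 s1=1 s6=0 s10=0 s2=0 s4=1 s0=0

3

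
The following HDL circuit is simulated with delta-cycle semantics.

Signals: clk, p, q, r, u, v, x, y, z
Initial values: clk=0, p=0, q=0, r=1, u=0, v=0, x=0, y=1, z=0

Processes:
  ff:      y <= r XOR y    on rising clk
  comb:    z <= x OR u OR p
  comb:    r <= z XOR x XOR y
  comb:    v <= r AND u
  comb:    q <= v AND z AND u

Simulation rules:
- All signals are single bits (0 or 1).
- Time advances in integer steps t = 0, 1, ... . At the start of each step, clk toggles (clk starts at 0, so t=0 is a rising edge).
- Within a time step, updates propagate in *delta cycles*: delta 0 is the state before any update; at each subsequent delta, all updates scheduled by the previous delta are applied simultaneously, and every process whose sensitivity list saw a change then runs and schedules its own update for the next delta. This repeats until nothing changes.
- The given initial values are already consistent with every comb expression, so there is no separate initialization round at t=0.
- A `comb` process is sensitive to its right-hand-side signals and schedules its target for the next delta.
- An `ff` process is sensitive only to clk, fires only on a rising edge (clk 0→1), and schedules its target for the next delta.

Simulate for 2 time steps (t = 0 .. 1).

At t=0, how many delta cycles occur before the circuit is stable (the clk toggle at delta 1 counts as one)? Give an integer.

[bits: q,y,x,clk,p,v,r,z,u]
t=0: Δ0=010000100 Δ1=010100100 Δ2=000100100 Δ3=000100000 | 3Δ
t=1: Δ0=000100000 Δ1=000000000 | 1Δ

3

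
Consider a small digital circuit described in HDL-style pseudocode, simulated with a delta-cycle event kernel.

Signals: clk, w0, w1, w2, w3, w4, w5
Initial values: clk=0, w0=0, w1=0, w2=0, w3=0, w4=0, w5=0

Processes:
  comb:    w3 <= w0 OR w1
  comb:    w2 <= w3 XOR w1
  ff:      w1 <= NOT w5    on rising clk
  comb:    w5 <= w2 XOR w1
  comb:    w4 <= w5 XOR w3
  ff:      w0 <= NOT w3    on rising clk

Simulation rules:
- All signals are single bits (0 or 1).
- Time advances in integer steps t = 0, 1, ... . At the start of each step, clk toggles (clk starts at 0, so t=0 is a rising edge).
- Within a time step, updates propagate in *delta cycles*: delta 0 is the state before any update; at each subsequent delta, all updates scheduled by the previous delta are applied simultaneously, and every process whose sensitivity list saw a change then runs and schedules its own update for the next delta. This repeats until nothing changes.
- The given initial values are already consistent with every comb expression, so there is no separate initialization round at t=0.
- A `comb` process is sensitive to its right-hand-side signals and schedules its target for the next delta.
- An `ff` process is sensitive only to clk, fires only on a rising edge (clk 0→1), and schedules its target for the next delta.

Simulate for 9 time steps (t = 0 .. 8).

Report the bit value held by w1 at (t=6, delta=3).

0

t0.Δ0 w0=0 w1=0 clk=0 w3=0 w2=0 w5=0 w4=0
t0.Δ1 w0=0 w1=0 clk=1 w3=0 w2=0 w5=0 w4=0
t0.Δ2 w0=1 w1=1 clk=1 w3=0 w2=0 w5=0 w4=0
t0.Δ3 w0=1 w1=1 clk=1 w3=1 w2=1 w5=1 w4=0
t0.Δ4 w0=1 w1=1 clk=1 w3=1 w2=0 w5=0 w4=0
t0.Δ5 w0=1 w1=1 clk=1 w3=1 w2=0 w5=1 w4=1
t0.Δ6 w0=1 w1=1 clk=1 w3=1 w2=0 w5=1 w4=0
t1.Δ0 w0=1 w1=1 clk=1 w3=1 w2=0 w5=1 w4=0
t1.Δ1 w0=1 w1=1 clk=0 w3=1 w2=0 w5=1 w4=0
t2.Δ0 w0=1 w1=1 clk=0 w3=1 w2=0 w5=1 w4=0
t2.Δ1 w0=1 w1=1 clk=1 w3=1 w2=0 w5=1 w4=0
t2.Δ2 w0=0 w1=0 clk=1 w3=1 w2=0 w5=1 w4=0
t2.Δ3 w0=0 w1=0 clk=1 w3=0 w2=1 w5=0 w4=0
t2.Δ4 w0=0 w1=0 clk=1 w3=0 w2=0 w5=1 w4=0
t2.Δ5 w0=0 w1=0 clk=1 w3=0 w2=0 w5=0 w4=1
t2.Δ6 w0=0 w1=0 clk=1 w3=0 w2=0 w5=0 w4=0
t3.Δ0 w0=0 w1=0 clk=1 w3=0 w2=0 w5=0 w4=0
t3.Δ1 w0=0 w1=0 clk=0 w3=0 w2=0 w5=0 w4=0
t4.Δ0 w0=0 w1=0 clk=0 w3=0 w2=0 w5=0 w4=0
t4.Δ1 w0=0 w1=0 clk=1 w3=0 w2=0 w5=0 w4=0
t4.Δ2 w0=1 w1=1 clk=1 w3=0 w2=0 w5=0 w4=0
t4.Δ3 w0=1 w1=1 clk=1 w3=1 w2=1 w5=1 w4=0
t4.Δ4 w0=1 w1=1 clk=1 w3=1 w2=0 w5=0 w4=0
t4.Δ5 w0=1 w1=1 clk=1 w3=1 w2=0 w5=1 w4=1
t4.Δ6 w0=1 w1=1 clk=1 w3=1 w2=0 w5=1 w4=0
t5.Δ0 w0=1 w1=1 clk=1 w3=1 w2=0 w5=1 w4=0
t5.Δ1 w0=1 w1=1 clk=0 w3=1 w2=0 w5=1 w4=0
t6.Δ0 w0=1 w1=1 clk=0 w3=1 w2=0 w5=1 w4=0
t6.Δ1 w0=1 w1=1 clk=1 w3=1 w2=0 w5=1 w4=0
t6.Δ2 w0=0 w1=0 clk=1 w3=1 w2=0 w5=1 w4=0
t6.Δ3 w0=0 w1=0 clk=1 w3=0 w2=1 w5=0 w4=0
t6.Δ4 w0=0 w1=0 clk=1 w3=0 w2=0 w5=1 w4=0
t6.Δ5 w0=0 w1=0 clk=1 w3=0 w2=0 w5=0 w4=1
t6.Δ6 w0=0 w1=0 clk=1 w3=0 w2=0 w5=0 w4=0
t7.Δ0 w0=0 w1=0 clk=1 w3=0 w2=0 w5=0 w4=0
t7.Δ1 w0=0 w1=0 clk=0 w3=0 w2=0 w5=0 w4=0
t8.Δ0 w0=0 w1=0 clk=0 w3=0 w2=0 w5=0 w4=0
t8.Δ1 w0=0 w1=0 clk=1 w3=0 w2=0 w5=0 w4=0
t8.Δ2 w0=1 w1=1 clk=1 w3=0 w2=0 w5=0 w4=0
t8.Δ3 w0=1 w1=1 clk=1 w3=1 w2=1 w5=1 w4=0
t8.Δ4 w0=1 w1=1 clk=1 w3=1 w2=0 w5=0 w4=0
t8.Δ5 w0=1 w1=1 clk=1 w3=1 w2=0 w5=1 w4=1
t8.Δ6 w0=1 w1=1 clk=1 w3=1 w2=0 w5=1 w4=0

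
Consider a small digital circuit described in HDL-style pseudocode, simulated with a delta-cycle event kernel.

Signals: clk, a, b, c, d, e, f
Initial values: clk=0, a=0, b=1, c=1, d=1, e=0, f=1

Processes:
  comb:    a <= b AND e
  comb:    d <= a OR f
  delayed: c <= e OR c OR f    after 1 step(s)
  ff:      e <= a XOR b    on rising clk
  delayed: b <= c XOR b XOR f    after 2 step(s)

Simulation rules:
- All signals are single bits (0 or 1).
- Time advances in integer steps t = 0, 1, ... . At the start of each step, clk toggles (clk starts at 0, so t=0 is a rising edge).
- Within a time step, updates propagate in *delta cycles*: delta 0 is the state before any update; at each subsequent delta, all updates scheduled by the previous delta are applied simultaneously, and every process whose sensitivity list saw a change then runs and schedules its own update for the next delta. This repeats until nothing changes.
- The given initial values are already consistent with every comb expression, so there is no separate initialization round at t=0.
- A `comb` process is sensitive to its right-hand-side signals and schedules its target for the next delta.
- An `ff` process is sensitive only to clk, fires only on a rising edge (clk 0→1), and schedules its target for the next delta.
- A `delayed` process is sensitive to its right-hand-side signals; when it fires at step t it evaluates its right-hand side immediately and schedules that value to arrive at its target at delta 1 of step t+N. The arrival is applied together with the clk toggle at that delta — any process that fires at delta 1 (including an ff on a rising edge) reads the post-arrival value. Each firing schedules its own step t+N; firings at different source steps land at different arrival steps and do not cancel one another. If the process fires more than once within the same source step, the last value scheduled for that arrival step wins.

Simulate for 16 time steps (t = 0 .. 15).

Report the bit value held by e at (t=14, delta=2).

t=0 Δ0: e=0 a=0 f=1 c=1 d=1 b=1 clk=0
  Δ1: clk:0→1
  Δ2: e:0→1
  Δ3: a:0→1
  (3Δ to stable)
t=1 Δ0: e=1 a=1 f=1 c=1 d=1 b=1 clk=1
  Δ1: clk:1→0
  (1Δ to stable)
t=2 Δ0: e=1 a=1 f=1 c=1 d=1 b=1 clk=0
  Δ1: clk:0→1
  Δ2: e:1→0
  Δ3: a:1→0
  (3Δ to stable)
t=3 Δ0: e=0 a=0 f=1 c=1 d=1 b=1 clk=1
  Δ1: clk:1→0
  (1Δ to stable)
t=4 Δ0: e=0 a=0 f=1 c=1 d=1 b=1 clk=0
  Δ1: clk:0→1
  Δ2: e:0→1
  Δ3: a:0→1
  (3Δ to stable)
t=5 Δ0: e=1 a=1 f=1 c=1 d=1 b=1 clk=1
  Δ1: clk:1→0
  (1Δ to stable)
t=6 Δ0: e=1 a=1 f=1 c=1 d=1 b=1 clk=0
  Δ1: clk:0→1
  Δ2: e:1→0
  Δ3: a:1→0
  (3Δ to stable)
t=7 Δ0: e=0 a=0 f=1 c=1 d=1 b=1 clk=1
  Δ1: clk:1→0
  (1Δ to stable)
t=8 Δ0: e=0 a=0 f=1 c=1 d=1 b=1 clk=0
  Δ1: clk:0→1
  Δ2: e:0→1
  Δ3: a:0→1
  (3Δ to stable)
t=9 Δ0: e=1 a=1 f=1 c=1 d=1 b=1 clk=1
  Δ1: clk:1→0
  (1Δ to stable)
t=10 Δ0: e=1 a=1 f=1 c=1 d=1 b=1 clk=0
  Δ1: clk:0→1
  Δ2: e:1→0
  Δ3: a:1→0
  (3Δ to stable)
t=11 Δ0: e=0 a=0 f=1 c=1 d=1 b=1 clk=1
  Δ1: clk:1→0
  (1Δ to stable)
t=12 Δ0: e=0 a=0 f=1 c=1 d=1 b=1 clk=0
  Δ1: clk:0→1
  Δ2: e:0→1
  Δ3: a:0→1
  (3Δ to stable)
t=13 Δ0: e=1 a=1 f=1 c=1 d=1 b=1 clk=1
  Δ1: clk:1→0
  (1Δ to stable)
t=14 Δ0: e=1 a=1 f=1 c=1 d=1 b=1 clk=0
  Δ1: clk:0→1
  Δ2: e:1→0
  Δ3: a:1→0
  (3Δ to stable)
t=15 Δ0: e=0 a=0 f=1 c=1 d=1 b=1 clk=1
  Δ1: clk:1→0
  (1Δ to stable)

0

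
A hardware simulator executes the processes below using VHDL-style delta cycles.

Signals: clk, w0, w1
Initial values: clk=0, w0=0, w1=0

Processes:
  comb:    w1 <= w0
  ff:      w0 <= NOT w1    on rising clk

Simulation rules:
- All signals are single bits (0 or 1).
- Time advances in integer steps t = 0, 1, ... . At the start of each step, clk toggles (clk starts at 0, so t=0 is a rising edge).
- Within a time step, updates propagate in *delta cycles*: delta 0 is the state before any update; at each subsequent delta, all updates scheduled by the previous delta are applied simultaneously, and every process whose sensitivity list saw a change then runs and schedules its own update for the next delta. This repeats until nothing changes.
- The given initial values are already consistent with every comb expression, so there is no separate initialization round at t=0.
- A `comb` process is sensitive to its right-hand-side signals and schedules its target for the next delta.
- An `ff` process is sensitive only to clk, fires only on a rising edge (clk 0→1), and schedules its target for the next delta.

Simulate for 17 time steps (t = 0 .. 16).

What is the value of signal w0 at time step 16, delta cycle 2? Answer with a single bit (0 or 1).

t0.Δ0 w1=0 clk=0 w0=0
t0.Δ1 w1=0 clk=1 w0=0
t0.Δ2 w1=0 clk=1 w0=1
t0.Δ3 w1=1 clk=1 w0=1
t1.Δ0 w1=1 clk=1 w0=1
t1.Δ1 w1=1 clk=0 w0=1
t2.Δ0 w1=1 clk=0 w0=1
t2.Δ1 w1=1 clk=1 w0=1
t2.Δ2 w1=1 clk=1 w0=0
t2.Δ3 w1=0 clk=1 w0=0
t3.Δ0 w1=0 clk=1 w0=0
t3.Δ1 w1=0 clk=0 w0=0
t4.Δ0 w1=0 clk=0 w0=0
t4.Δ1 w1=0 clk=1 w0=0
t4.Δ2 w1=0 clk=1 w0=1
t4.Δ3 w1=1 clk=1 w0=1
t5.Δ0 w1=1 clk=1 w0=1
t5.Δ1 w1=1 clk=0 w0=1
t6.Δ0 w1=1 clk=0 w0=1
t6.Δ1 w1=1 clk=1 w0=1
t6.Δ2 w1=1 clk=1 w0=0
t6.Δ3 w1=0 clk=1 w0=0
t7.Δ0 w1=0 clk=1 w0=0
t7.Δ1 w1=0 clk=0 w0=0
t8.Δ0 w1=0 clk=0 w0=0
t8.Δ1 w1=0 clk=1 w0=0
t8.Δ2 w1=0 clk=1 w0=1
t8.Δ3 w1=1 clk=1 w0=1
t9.Δ0 w1=1 clk=1 w0=1
t9.Δ1 w1=1 clk=0 w0=1
t10.Δ0 w1=1 clk=0 w0=1
t10.Δ1 w1=1 clk=1 w0=1
t10.Δ2 w1=1 clk=1 w0=0
t10.Δ3 w1=0 clk=1 w0=0
t11.Δ0 w1=0 clk=1 w0=0
t11.Δ1 w1=0 clk=0 w0=0
t12.Δ0 w1=0 clk=0 w0=0
t12.Δ1 w1=0 clk=1 w0=0
t12.Δ2 w1=0 clk=1 w0=1
t12.Δ3 w1=1 clk=1 w0=1
t13.Δ0 w1=1 clk=1 w0=1
t13.Δ1 w1=1 clk=0 w0=1
t14.Δ0 w1=1 clk=0 w0=1
t14.Δ1 w1=1 clk=1 w0=1
t14.Δ2 w1=1 clk=1 w0=0
t14.Δ3 w1=0 clk=1 w0=0
t15.Δ0 w1=0 clk=1 w0=0
t15.Δ1 w1=0 clk=0 w0=0
t16.Δ0 w1=0 clk=0 w0=0
t16.Δ1 w1=0 clk=1 w0=0
t16.Δ2 w1=0 clk=1 w0=1
t16.Δ3 w1=1 clk=1 w0=1

1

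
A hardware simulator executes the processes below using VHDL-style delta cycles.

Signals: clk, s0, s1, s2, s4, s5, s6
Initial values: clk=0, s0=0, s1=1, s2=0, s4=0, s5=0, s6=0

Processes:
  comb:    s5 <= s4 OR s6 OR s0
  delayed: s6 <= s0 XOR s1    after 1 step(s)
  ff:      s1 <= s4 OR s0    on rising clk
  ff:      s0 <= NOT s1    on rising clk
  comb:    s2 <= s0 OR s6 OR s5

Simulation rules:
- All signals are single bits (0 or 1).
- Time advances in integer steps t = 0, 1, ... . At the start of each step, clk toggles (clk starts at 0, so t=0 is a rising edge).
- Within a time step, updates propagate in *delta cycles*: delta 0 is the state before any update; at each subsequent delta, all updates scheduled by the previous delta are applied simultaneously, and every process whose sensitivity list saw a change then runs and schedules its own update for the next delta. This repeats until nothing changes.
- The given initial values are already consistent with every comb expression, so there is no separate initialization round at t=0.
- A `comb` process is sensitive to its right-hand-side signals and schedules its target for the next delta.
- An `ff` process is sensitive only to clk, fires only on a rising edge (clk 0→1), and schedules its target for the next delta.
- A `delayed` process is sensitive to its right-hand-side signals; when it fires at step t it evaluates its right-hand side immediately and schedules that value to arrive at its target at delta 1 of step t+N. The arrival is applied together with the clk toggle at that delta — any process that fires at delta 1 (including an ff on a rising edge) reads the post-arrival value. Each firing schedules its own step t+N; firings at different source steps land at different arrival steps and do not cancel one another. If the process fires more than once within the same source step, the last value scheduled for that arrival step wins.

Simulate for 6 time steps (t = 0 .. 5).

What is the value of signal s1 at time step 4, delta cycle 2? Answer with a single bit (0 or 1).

1

[bits: s1,s4,s2,s0,s6,clk,s5]
t=0: Δ0=1000000 Δ1=1000010 Δ2=0000010 | 2Δ
t=1: Δ0=0000010 Δ1=0000000 | 1Δ
t=2: Δ0=0000000 Δ1=0000010 Δ2=0001010 Δ3=0011011 | 3Δ
t=3: Δ0=0011011 Δ1=0011101 | 1Δ
t=4: Δ0=0011101 Δ1=0011111 Δ2=1011111 | 2Δ
t=5: Δ0=1011111 Δ1=1011001 | 1Δ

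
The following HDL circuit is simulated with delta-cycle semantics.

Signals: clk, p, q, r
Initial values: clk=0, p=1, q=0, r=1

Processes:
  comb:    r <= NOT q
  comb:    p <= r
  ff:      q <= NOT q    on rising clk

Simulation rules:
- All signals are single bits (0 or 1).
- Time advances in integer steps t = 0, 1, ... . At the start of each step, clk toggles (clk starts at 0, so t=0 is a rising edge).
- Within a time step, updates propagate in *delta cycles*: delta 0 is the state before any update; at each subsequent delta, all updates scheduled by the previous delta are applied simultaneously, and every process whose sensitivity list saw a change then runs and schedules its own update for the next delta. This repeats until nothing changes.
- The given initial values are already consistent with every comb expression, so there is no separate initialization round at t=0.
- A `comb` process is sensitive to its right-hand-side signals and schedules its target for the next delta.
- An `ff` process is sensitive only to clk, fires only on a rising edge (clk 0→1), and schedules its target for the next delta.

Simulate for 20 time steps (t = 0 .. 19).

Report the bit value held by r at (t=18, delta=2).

0

[bits: clk,r,q,p]
t=0: Δ0=0101 Δ1=1101 Δ2=1111 Δ3=1011 Δ4=1010 | 4Δ
t=1: Δ0=1010 Δ1=0010 | 1Δ
t=2: Δ0=0010 Δ1=1010 Δ2=1000 Δ3=1100 Δ4=1101 | 4Δ
t=3: Δ0=1101 Δ1=0101 | 1Δ
t=4: Δ0=0101 Δ1=1101 Δ2=1111 Δ3=1011 Δ4=1010 | 4Δ
t=5: Δ0=1010 Δ1=0010 | 1Δ
t=6: Δ0=0010 Δ1=1010 Δ2=1000 Δ3=1100 Δ4=1101 | 4Δ
t=7: Δ0=1101 Δ1=0101 | 1Δ
t=8: Δ0=0101 Δ1=1101 Δ2=1111 Δ3=1011 Δ4=1010 | 4Δ
t=9: Δ0=1010 Δ1=0010 | 1Δ
t=10: Δ0=0010 Δ1=1010 Δ2=1000 Δ3=1100 Δ4=1101 | 4Δ
t=11: Δ0=1101 Δ1=0101 | 1Δ
t=12: Δ0=0101 Δ1=1101 Δ2=1111 Δ3=1011 Δ4=1010 | 4Δ
t=13: Δ0=1010 Δ1=0010 | 1Δ
t=14: Δ0=0010 Δ1=1010 Δ2=1000 Δ3=1100 Δ4=1101 | 4Δ
t=15: Δ0=1101 Δ1=0101 | 1Δ
t=16: Δ0=0101 Δ1=1101 Δ2=1111 Δ3=1011 Δ4=1010 | 4Δ
t=17: Δ0=1010 Δ1=0010 | 1Δ
t=18: Δ0=0010 Δ1=1010 Δ2=1000 Δ3=1100 Δ4=1101 | 4Δ
t=19: Δ0=1101 Δ1=0101 | 1Δ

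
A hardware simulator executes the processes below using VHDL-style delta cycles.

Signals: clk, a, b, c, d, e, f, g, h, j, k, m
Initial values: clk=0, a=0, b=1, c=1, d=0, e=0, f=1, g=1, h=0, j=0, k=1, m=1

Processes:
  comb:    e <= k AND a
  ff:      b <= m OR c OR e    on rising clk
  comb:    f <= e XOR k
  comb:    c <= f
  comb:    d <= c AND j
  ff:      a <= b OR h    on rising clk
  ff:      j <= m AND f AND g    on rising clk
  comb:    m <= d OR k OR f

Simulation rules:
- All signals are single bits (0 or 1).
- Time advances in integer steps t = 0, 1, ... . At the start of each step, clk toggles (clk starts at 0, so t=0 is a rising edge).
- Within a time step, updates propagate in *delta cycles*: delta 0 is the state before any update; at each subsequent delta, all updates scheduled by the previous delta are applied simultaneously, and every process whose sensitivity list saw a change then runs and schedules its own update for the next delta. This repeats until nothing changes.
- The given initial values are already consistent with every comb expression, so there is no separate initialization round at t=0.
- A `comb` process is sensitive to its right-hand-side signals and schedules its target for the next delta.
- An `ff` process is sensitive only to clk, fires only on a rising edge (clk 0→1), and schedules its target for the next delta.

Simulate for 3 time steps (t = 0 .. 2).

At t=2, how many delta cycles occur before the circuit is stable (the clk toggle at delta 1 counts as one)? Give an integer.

t0.Δ0 j=0 e=0 f=1 k=1 m=1 h=0 g=1 d=0 b=1 c=1 clk=0 a=0
t0.Δ1 j=0 e=0 f=1 k=1 m=1 h=0 g=1 d=0 b=1 c=1 clk=1 a=0
t0.Δ2 j=1 e=0 f=1 k=1 m=1 h=0 g=1 d=0 b=1 c=1 clk=1 a=1
t0.Δ3 j=1 e=1 f=1 k=1 m=1 h=0 g=1 d=1 b=1 c=1 clk=1 a=1
t0.Δ4 j=1 e=1 f=0 k=1 m=1 h=0 g=1 d=1 b=1 c=1 clk=1 a=1
t0.Δ5 j=1 e=1 f=0 k=1 m=1 h=0 g=1 d=1 b=1 c=0 clk=1 a=1
t0.Δ6 j=1 e=1 f=0 k=1 m=1 h=0 g=1 d=0 b=1 c=0 clk=1 a=1
t1.Δ0 j=1 e=1 f=0 k=1 m=1 h=0 g=1 d=0 b=1 c=0 clk=1 a=1
t1.Δ1 j=1 e=1 f=0 k=1 m=1 h=0 g=1 d=0 b=1 c=0 clk=0 a=1
t2.Δ0 j=1 e=1 f=0 k=1 m=1 h=0 g=1 d=0 b=1 c=0 clk=0 a=1
t2.Δ1 j=1 e=1 f=0 k=1 m=1 h=0 g=1 d=0 b=1 c=0 clk=1 a=1
t2.Δ2 j=0 e=1 f=0 k=1 m=1 h=0 g=1 d=0 b=1 c=0 clk=1 a=1

2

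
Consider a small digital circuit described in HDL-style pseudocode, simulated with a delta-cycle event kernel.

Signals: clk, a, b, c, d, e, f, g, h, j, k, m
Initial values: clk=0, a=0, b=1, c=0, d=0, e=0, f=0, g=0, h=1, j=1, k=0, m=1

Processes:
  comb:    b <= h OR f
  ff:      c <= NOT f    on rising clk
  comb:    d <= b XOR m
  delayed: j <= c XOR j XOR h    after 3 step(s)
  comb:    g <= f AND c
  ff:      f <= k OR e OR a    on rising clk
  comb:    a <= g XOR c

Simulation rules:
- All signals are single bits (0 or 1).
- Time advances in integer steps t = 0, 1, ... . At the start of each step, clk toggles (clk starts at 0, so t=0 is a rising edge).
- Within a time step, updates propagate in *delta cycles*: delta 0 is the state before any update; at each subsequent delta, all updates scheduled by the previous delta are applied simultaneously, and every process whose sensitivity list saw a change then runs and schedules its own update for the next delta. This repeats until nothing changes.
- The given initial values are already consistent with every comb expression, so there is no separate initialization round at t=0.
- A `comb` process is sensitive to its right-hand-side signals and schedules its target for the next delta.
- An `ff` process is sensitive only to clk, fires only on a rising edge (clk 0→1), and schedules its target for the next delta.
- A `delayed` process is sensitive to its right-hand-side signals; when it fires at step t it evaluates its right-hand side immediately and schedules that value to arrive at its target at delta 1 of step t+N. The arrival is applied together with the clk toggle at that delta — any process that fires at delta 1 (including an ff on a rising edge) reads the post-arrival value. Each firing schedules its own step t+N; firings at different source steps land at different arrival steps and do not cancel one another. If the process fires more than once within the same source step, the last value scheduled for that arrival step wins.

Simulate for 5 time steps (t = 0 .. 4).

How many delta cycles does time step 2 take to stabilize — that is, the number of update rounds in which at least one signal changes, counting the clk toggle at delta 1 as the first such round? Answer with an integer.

4

t0.Δ0 g=0 m=1 d=0 b=1 h=1 clk=0 j=1 f=0 c=0 k=0 a=0 e=0
t0.Δ1 g=0 m=1 d=0 b=1 h=1 clk=1 j=1 f=0 c=0 k=0 a=0 e=0
t0.Δ2 g=0 m=1 d=0 b=1 h=1 clk=1 j=1 f=0 c=1 k=0 a=0 e=0
t0.Δ3 g=0 m=1 d=0 b=1 h=1 clk=1 j=1 f=0 c=1 k=0 a=1 e=0
t1.Δ0 g=0 m=1 d=0 b=1 h=1 clk=1 j=1 f=0 c=1 k=0 a=1 e=0
t1.Δ1 g=0 m=1 d=0 b=1 h=1 clk=0 j=1 f=0 c=1 k=0 a=1 e=0
t2.Δ0 g=0 m=1 d=0 b=1 h=1 clk=0 j=1 f=0 c=1 k=0 a=1 e=0
t2.Δ1 g=0 m=1 d=0 b=1 h=1 clk=1 j=1 f=0 c=1 k=0 a=1 e=0
t2.Δ2 g=0 m=1 d=0 b=1 h=1 clk=1 j=1 f=1 c=1 k=0 a=1 e=0
t2.Δ3 g=1 m=1 d=0 b=1 h=1 clk=1 j=1 f=1 c=1 k=0 a=1 e=0
t2.Δ4 g=1 m=1 d=0 b=1 h=1 clk=1 j=1 f=1 c=1 k=0 a=0 e=0
t3.Δ0 g=1 m=1 d=0 b=1 h=1 clk=1 j=1 f=1 c=1 k=0 a=0 e=0
t3.Δ1 g=1 m=1 d=0 b=1 h=1 clk=0 j=1 f=1 c=1 k=0 a=0 e=0
t4.Δ0 g=1 m=1 d=0 b=1 h=1 clk=0 j=1 f=1 c=1 k=0 a=0 e=0
t4.Δ1 g=1 m=1 d=0 b=1 h=1 clk=1 j=1 f=1 c=1 k=0 a=0 e=0
t4.Δ2 g=1 m=1 d=0 b=1 h=1 clk=1 j=1 f=0 c=0 k=0 a=0 e=0
t4.Δ3 g=0 m=1 d=0 b=1 h=1 clk=1 j=1 f=0 c=0 k=0 a=1 e=0
t4.Δ4 g=0 m=1 d=0 b=1 h=1 clk=1 j=1 f=0 c=0 k=0 a=0 e=0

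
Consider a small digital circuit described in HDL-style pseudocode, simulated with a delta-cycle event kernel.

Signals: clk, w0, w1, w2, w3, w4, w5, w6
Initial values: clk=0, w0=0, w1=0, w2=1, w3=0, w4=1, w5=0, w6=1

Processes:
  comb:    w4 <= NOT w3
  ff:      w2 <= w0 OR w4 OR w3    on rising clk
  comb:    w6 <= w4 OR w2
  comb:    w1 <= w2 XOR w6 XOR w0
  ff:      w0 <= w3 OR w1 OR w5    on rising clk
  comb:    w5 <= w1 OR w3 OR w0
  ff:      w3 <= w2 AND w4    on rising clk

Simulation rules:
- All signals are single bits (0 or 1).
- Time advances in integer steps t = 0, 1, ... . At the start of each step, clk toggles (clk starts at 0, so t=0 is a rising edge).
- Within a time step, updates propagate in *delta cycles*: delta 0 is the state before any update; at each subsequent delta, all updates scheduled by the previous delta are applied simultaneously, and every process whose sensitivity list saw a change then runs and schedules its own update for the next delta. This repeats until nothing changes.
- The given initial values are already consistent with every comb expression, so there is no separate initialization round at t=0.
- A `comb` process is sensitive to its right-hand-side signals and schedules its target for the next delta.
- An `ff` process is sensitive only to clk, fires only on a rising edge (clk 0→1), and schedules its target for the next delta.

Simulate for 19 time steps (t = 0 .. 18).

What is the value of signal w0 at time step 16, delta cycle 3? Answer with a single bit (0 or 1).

1

t=0 Δ0: clk=0 w5=0 w3=0 w1=0 w6=1 w0=0 w4=1 w2=1
  Δ1: clk:0→1
  Δ2: w3:0→1
  Δ3: w5:0→1, w4:1→0
  (3Δ to stable)
t=1 Δ0: clk=1 w5=1 w3=1 w1=0 w6=1 w0=0 w4=0 w2=1
  Δ1: clk:1→0
  (1Δ to stable)
t=2 Δ0: clk=0 w5=1 w3=1 w1=0 w6=1 w0=0 w4=0 w2=1
  Δ1: clk:0→1
  Δ2: w3:1→0, w0:0→1
  Δ3: w1:0→1, w4:0→1
  (3Δ to stable)
t=3 Δ0: clk=1 w5=1 w3=0 w1=1 w6=1 w0=1 w4=1 w2=1
  Δ1: clk:1→0
  (1Δ to stable)
t=4 Δ0: clk=0 w5=1 w3=0 w1=1 w6=1 w0=1 w4=1 w2=1
  Δ1: clk:0→1
  Δ2: w3:0→1
  Δ3: w4:1→0
  (3Δ to stable)
t=5 Δ0: clk=1 w5=1 w3=1 w1=1 w6=1 w0=1 w4=0 w2=1
  Δ1: clk:1→0
  (1Δ to stable)
t=6 Δ0: clk=0 w5=1 w3=1 w1=1 w6=1 w0=1 w4=0 w2=1
  Δ1: clk:0→1
  Δ2: w3:1→0
  Δ3: w4:0→1
  (3Δ to stable)
t=7 Δ0: clk=1 w5=1 w3=0 w1=1 w6=1 w0=1 w4=1 w2=1
  Δ1: clk:1→0
  (1Δ to stable)
t=8 Δ0: clk=0 w5=1 w3=0 w1=1 w6=1 w0=1 w4=1 w2=1
  Δ1: clk:0→1
  Δ2: w3:0→1
  Δ3: w4:1→0
  (3Δ to stable)
t=9 Δ0: clk=1 w5=1 w3=1 w1=1 w6=1 w0=1 w4=0 w2=1
  Δ1: clk:1→0
  (1Δ to stable)
t=10 Δ0: clk=0 w5=1 w3=1 w1=1 w6=1 w0=1 w4=0 w2=1
  Δ1: clk:0→1
  Δ2: w3:1→0
  Δ3: w4:0→1
  (3Δ to stable)
t=11 Δ0: clk=1 w5=1 w3=0 w1=1 w6=1 w0=1 w4=1 w2=1
  Δ1: clk:1→0
  (1Δ to stable)
t=12 Δ0: clk=0 w5=1 w3=0 w1=1 w6=1 w0=1 w4=1 w2=1
  Δ1: clk:0→1
  Δ2: w3:0→1
  Δ3: w4:1→0
  (3Δ to stable)
t=13 Δ0: clk=1 w5=1 w3=1 w1=1 w6=1 w0=1 w4=0 w2=1
  Δ1: clk:1→0
  (1Δ to stable)
t=14 Δ0: clk=0 w5=1 w3=1 w1=1 w6=1 w0=1 w4=0 w2=1
  Δ1: clk:0→1
  Δ2: w3:1→0
  Δ3: w4:0→1
  (3Δ to stable)
t=15 Δ0: clk=1 w5=1 w3=0 w1=1 w6=1 w0=1 w4=1 w2=1
  Δ1: clk:1→0
  (1Δ to stable)
t=16 Δ0: clk=0 w5=1 w3=0 w1=1 w6=1 w0=1 w4=1 w2=1
  Δ1: clk:0→1
  Δ2: w3:0→1
  Δ3: w4:1→0
  (3Δ to stable)
t=17 Δ0: clk=1 w5=1 w3=1 w1=1 w6=1 w0=1 w4=0 w2=1
  Δ1: clk:1→0
  (1Δ to stable)
t=18 Δ0: clk=0 w5=1 w3=1 w1=1 w6=1 w0=1 w4=0 w2=1
  Δ1: clk:0→1
  Δ2: w3:1→0
  Δ3: w4:0→1
  (3Δ to stable)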